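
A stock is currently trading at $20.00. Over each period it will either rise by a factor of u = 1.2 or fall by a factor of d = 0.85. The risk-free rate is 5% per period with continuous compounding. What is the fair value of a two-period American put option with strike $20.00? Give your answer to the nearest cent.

$1.21

Risk-neutral probability p = (e^0.05 − 0.85)/(1.2 − 0.85) = 0.2013/0.3500 = 0.5751
Terminal stock prices: S_uu = 28.8, S_ud = 20.4, S_dd = 14.45
Terminal payoffs (K − S): max(-8.8, 0) = 0, max(-0.4, 0) = 0, max(5.55, 0) = 5.55
Node u (S = 24): continuation = e^(−0.05)·[0.5751·0.0000 + 0.4249·0.0000] = 0.0000; exercise value = 0.0000 ≤ continuation, so V_u = 0.0000
Node d (S = 17): continuation = e^(−0.05)·[0.5751·0.0000 + 0.4249·5.5500] = 2.2434; exercise value = 3.0000 > continuation, so V_d = 3.0000 (exercise)
Node 0 (S = 20): continuation = e^(−0.05)·[0.5751·0.0000 + 0.4249·3.0000] = 1.2126; exercise value = 0.0000 ≤ continuation, so V_0 = 1.2126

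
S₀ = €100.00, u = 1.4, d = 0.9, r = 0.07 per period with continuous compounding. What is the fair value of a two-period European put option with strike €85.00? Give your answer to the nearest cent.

Risk-neutral probability p = (e^0.07 − 0.9)/(1.4 − 0.9) = 0.1725/0.5000 = 0.3450
Terminal stock prices: S_uu = 196, S_ud = 126, S_dd = 81
Terminal payoffs (K − S): max(-111, 0) = 0, max(-41, 0) = 0, max(4, 0) = 4
Node u (S = 140): V_u = e^(−0.07)·[0.3450·0.0000 + 0.6550·0.0000] = 0.0000
Node d (S = 90): V_d = e^(−0.07)·[0.3450·0.0000 + 0.6550·4.0000] = 2.4428
Node 0 (S = 100): V_0 = e^(−0.07)·[0.3450·0.0000 + 0.6550·2.4428] = 1.4918

€1.49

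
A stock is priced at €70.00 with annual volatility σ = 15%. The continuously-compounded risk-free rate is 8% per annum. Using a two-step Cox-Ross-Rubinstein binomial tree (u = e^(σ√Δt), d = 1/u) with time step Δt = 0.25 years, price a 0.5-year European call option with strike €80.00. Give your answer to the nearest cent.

€0.48

CRR parameters: u = e^(σ√Δt) = e^(0.15·√0.25) = 1.0779, d = 1/u = 0.9277
Per-period rate: rΔt = 0.08·0.25 = 0.02, so R = e^0.02 = 1.0202
Risk-neutral probability p = (e^0.02 − 0.9277)/(1.0779 − 0.9277) = 0.0925/0.1501 = 0.6158
Terminal stock prices: S_uu = 81.33, S_ud = 70, S_dd = 60.25
Terminal payoffs (S − K): max(1.328, 0) = 1.328, max(-10, 0) = 0, max(-19.75, 0) = 0
Node u (S = 75.45): V_u = e^(−0.02)·[0.6158·1.3284 + 0.3842·0.0000] = 0.8018
Node d (S = 64.94): V_d = e^(−0.02)·[0.6158·0.0000 + 0.3842·0.0000] = 0.0000
Node 0 (S = 70): V_0 = e^(−0.02)·[0.6158·0.8018 + 0.3842·0.0000] = 0.4840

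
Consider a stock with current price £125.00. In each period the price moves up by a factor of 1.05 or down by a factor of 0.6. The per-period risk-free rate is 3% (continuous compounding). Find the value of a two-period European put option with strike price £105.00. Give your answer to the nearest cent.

£2.16

Risk-neutral probability p = (e^0.03 − 0.6)/(1.05 − 0.6) = 0.4305/0.4500 = 0.9566
Terminal stock prices: S_uu = 137.8, S_ud = 78.75, S_dd = 45
Terminal payoffs (K − S): max(-32.81, 0) = 0, max(26.25, 0) = 26.25, max(60, 0) = 60
Node u (S = 131.2): V_u = e^(−0.03)·[0.9566·0.0000 + 0.0434·26.2500] = 1.1065
Node d (S = 75): V_d = e^(−0.03)·[0.9566·26.2500 + 0.0434·60.0000] = 26.8968
Node 0 (S = 125): V_0 = e^(−0.03)·[0.9566·1.1065 + 0.0434·26.8968] = 2.1608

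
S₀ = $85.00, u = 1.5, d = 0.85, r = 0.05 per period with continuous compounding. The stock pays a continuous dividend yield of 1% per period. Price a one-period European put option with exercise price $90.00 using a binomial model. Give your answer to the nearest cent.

Per-period risk-free factor R = e^0.05 = 1.0513; dividend-adjusted growth = e^(0.05−0.01) = 1.0408.
Risk-neutral probability p = (1.0408 − 0.85)/(1.5 − 0.85) = 0.1908/0.6500 = 0.2936
Terminal stock prices: S_u = 127.5, S_d = 72.25
Terminal payoffs (K − S): max(-37.5, 0) = 0, max(17.75, 0) = 17.75
Node 0 (S = 85): V_0 = e^(−0.05)·[0.2936·0.0000 + 0.7064·17.7500] = 11.9278

$11.93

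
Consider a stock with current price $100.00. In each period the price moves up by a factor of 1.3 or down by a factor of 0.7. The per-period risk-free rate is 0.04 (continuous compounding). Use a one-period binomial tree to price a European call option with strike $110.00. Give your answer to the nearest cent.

Risk-neutral probability p = (e^0.04 − 0.7)/(1.3 − 0.7) = 0.3408/0.6000 = 0.5680
Terminal stock prices: S_u = 130, S_d = 70
Terminal payoffs (S − K): max(20, 0) = 20, max(-40, 0) = 0
Node 0 (S = 100): V_0 = e^(−0.04)·[0.5680·20.0000 + 0.4320·0.0000] = 10.9149

$10.91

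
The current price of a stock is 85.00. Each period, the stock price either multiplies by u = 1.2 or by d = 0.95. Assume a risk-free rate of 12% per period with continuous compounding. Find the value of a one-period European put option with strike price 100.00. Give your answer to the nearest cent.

Risk-neutral probability p = (e^0.12 − 0.95)/(1.2 − 0.95) = 0.1775/0.2500 = 0.7100
Terminal stock prices: S_u = 102, S_d = 80.75
Terminal payoffs (K − S): max(-2, 0) = 0, max(19.25, 0) = 19.25
Node 0 (S = 85): V_0 = e^(−0.12)·[0.7100·0.0000 + 0.2900·19.2500] = 4.9514

4.95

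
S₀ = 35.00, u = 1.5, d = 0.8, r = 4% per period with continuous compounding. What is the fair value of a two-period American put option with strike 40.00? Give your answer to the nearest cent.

Risk-neutral probability p = (e^0.04 − 0.8)/(1.5 − 0.8) = 0.2408/0.7000 = 0.3440
Terminal stock prices: S_uu = 78.75, S_ud = 42, S_dd = 22.4
Terminal payoffs (K − S): max(-38.75, 0) = 0, max(-2, 0) = 0, max(17.6, 0) = 17.6
Node u (S = 52.5): continuation = e^(−0.04)·[0.3440·0.0000 + 0.6560·0.0000] = 0.0000; exercise value = 0.0000 ≤ continuation, so V_u = 0.0000
Node d (S = 28): continuation = e^(−0.04)·[0.3440·0.0000 + 0.6560·17.6000] = 11.0926; exercise value = 12.0000 > continuation, so V_d = 12.0000 (exercise)
Node 0 (S = 35): continuation = e^(−0.04)·[0.3440·0.0000 + 0.6560·12.0000] = 7.5632; exercise value = 5.0000 ≤ continuation, so V_0 = 7.5632

7.56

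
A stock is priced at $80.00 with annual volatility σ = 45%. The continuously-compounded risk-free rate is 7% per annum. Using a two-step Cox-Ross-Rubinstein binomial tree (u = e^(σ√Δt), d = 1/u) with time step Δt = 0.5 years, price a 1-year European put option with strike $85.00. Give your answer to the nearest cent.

CRR parameters: u = e^(σ√Δt) = e^(0.45·√0.5) = 1.3746, d = 1/u = 0.7275
Per-period rate: rΔt = 0.07·0.5 = 0.035, so R = e^0.035 = 1.0356
Risk-neutral probability p = (e^0.035 − 0.7275)/(1.3746 − 0.7275) = 0.3082/0.6472 = 0.4762
Terminal stock prices: S_uu = 151.2, S_ud = 80, S_dd = 42.34
Terminal payoffs (K − S): max(-66.17, 0) = 0, max(5, 0) = 5, max(42.66, 0) = 42.66
Node u (S = 110): V_u = e^(−0.035)·[0.4762·0.0000 + 0.5238·5.0000] = 2.5292
Node d (S = 58.2): V_d = e^(−0.035)·[0.4762·5.0000 + 0.5238·42.6643] = 23.8798
Node 0 (S = 80): V_0 = e^(−0.035)·[0.4762·2.5292 + 0.5238·23.8798] = 13.2419

$13.24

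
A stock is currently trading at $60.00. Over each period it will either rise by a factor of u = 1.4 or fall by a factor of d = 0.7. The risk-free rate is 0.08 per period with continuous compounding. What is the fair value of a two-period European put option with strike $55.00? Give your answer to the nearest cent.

Risk-neutral probability p = (e^0.08 − 0.7)/(1.4 − 0.7) = 0.3833/0.7000 = 0.5476
Terminal stock prices: S_uu = 117.6, S_ud = 58.8, S_dd = 29.4
Terminal payoffs (K − S): max(-62.6, 0) = 0, max(-3.8, 0) = 0, max(25.6, 0) = 25.6
Node u (S = 84): V_u = e^(−0.08)·[0.5476·0.0000 + 0.4524·0.0000] = 0.0000
Node d (S = 42): V_d = e^(−0.08)·[0.5476·0.0000 + 0.4524·25.6000] = 10.6921
Node 0 (S = 60): V_0 = e^(−0.08)·[0.5476·0.0000 + 0.4524·10.6921] = 4.4657

$4.47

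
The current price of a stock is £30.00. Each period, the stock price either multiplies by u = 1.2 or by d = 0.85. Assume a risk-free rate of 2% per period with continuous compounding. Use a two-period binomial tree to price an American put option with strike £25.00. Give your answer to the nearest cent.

Risk-neutral probability p = (e^0.02 − 0.85)/(1.2 − 0.85) = 0.1702/0.3500 = 0.4863
Terminal stock prices: S_uu = 43.2, S_ud = 30.6, S_dd = 21.67
Terminal payoffs (K − S): max(-18.2, 0) = 0, max(-5.6, 0) = 0, max(3.325, 0) = 3.325
Node u (S = 36): continuation = e^(−0.02)·[0.4863·0.0000 + 0.5137·0.0000] = 0.0000; exercise value = 0.0000 ≤ continuation, so V_u = 0.0000
Node d (S = 25.5): continuation = e^(−0.02)·[0.4863·0.0000 + 0.5137·3.3250] = 1.6743; exercise value = 0.0000 ≤ continuation, so V_d = 1.6743
Node 0 (S = 30): continuation = e^(−0.02)·[0.4863·0.0000 + 0.5137·1.6743] = 0.8431; exercise value = 0.0000 ≤ continuation, so V_0 = 0.8431

£0.84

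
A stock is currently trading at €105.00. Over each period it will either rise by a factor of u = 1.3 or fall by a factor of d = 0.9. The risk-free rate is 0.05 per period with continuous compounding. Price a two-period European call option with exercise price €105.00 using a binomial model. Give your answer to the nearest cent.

Risk-neutral probability p = (e^0.05 − 0.9)/(1.3 − 0.9) = 0.1513/0.4000 = 0.3782
Terminal stock prices: S_uu = 177.5, S_ud = 122.9, S_dd = 85.05
Terminal payoffs (S − K): max(72.45, 0) = 72.45, max(17.85, 0) = 17.85, max(-19.95, 0) = 0
Node u (S = 136.5): V_u = e^(−0.05)·[0.3782·72.4500 + 0.6218·17.8500] = 36.6209
Node d (S = 94.5): V_d = e^(−0.05)·[0.3782·17.8500 + 0.6218·0.0000] = 6.4212
Node 0 (S = 105): V_0 = e^(−0.05)·[0.3782·36.6209 + 0.6218·6.4212] = 16.9719

€16.97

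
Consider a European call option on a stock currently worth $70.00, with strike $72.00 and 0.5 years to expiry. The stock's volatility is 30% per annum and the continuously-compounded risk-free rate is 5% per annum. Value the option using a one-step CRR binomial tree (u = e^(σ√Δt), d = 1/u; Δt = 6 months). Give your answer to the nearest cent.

$7.18

CRR parameters: u = e^(σ√Δt) = e^(0.3·√0.5) = 1.2363, d = 1/u = 0.8089
Per-period rate: rΔt = 0.05·0.5 = 0.025, so R = e^0.025 = 1.0253
Risk-neutral probability p = (e^0.025 − 0.8089)/(1.2363 − 0.8089) = 0.2165/0.4275 = 0.5064
Terminal stock prices: S_u = 86.54, S_d = 56.62
Terminal payoffs (S − K): max(14.54, 0) = 14.54, max(-15.38, 0) = 0
Node 0 (S = 70): V_0 = e^(−0.025)·[0.5064·14.5418 + 0.4936·0.0000] = 7.1820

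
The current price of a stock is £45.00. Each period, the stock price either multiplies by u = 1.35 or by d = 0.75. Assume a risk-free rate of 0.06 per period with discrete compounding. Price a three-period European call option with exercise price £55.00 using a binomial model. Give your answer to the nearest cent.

£8.57

Risk-neutral probability p = (1 + 0.06 − 0.75)/(1.35 − 0.75) = 0.3100/0.6000 = 0.5167
Terminal stock prices: S_uuu = 110.7, S_uud = 61.51, S_udd = 34.17, S_ddd = 18.98
Terminal payoffs (S − K): max(55.72, 0) = 55.72, max(6.509, 0) = 6.509, max(-20.83, 0) = 0, max(-36.02, 0) = 0
Node uu (S = 82.01): V_uu = 1/1.06·[0.5167·55.7169 + 0.4833·6.5094] = 30.1257
Node ud (S = 45.56): V_ud = 1/1.06·[0.5167·6.5094 + 0.4833·0.0000] = 3.1728
Node dd (S = 25.31): V_dd = 1/1.06·[0.5167·0.0000 + 0.4833·0.0000] = 0.0000
Node u (S = 60.75): V_u = 1/1.06·[0.5167·30.1257 + 0.4833·3.1728] = 16.1306
Node d (S = 33.75): V_d = 1/1.06·[0.5167·3.1728 + 0.4833·0.0000] = 1.5465
Node 0 (S = 45): V_0 = 1/1.06·[0.5167·16.1306 + 0.4833·1.5465] = 8.5676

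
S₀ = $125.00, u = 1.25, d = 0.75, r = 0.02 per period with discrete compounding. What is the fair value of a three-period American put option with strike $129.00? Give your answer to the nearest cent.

Risk-neutral probability p = (1 + 0.02 − 0.75)/(1.25 − 0.75) = 0.2700/0.5000 = 0.5400
Terminal stock prices: S_uuu = 244.1, S_uud = 146.5, S_udd = 87.89, S_ddd = 52.73
Terminal payoffs (K − S): max(-115.1, 0) = 0, max(-17.48, 0) = 0, max(41.11, 0) = 41.11, max(76.27, 0) = 76.27
Node uu (S = 195.3): continuation = 1/1.02·[0.5400·0.0000 + 0.4600·0.0000] = 0.0000; exercise value = 0.0000 ≤ continuation, so V_uu = 0.0000
Node ud (S = 117.2): continuation = 1/1.02·[0.5400·0.0000 + 0.4600·41.1094] = 18.5395; exercise value = 11.8125 ≤ continuation, so V_ud = 18.5395
Node dd (S = 70.31): continuation = 1/1.02·[0.5400·41.1094 + 0.4600·76.2656] = 56.1581; exercise value = 58.6875 > continuation, so V_dd = 58.6875 (exercise)
Node u (S = 156.2): continuation = 1/1.02·[0.5400·0.0000 + 0.4600·18.5395] = 8.3610; exercise value = 0.0000 ≤ continuation, so V_u = 8.3610
Node d (S = 93.75): continuation = 1/1.02·[0.5400·18.5395 + 0.4600·58.6875] = 36.2820; exercise value = 35.2500 ≤ continuation, so V_d = 36.2820
Node 0 (S = 125): continuation = 1/1.02·[0.5400·8.3610 + 0.4600·36.2820] = 20.7888; exercise value = 4.0000 ≤ continuation, so V_0 = 20.7888

$20.79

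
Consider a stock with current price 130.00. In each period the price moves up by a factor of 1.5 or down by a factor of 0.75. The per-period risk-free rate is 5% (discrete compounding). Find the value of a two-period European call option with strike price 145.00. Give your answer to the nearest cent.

21.95

Risk-neutral probability p = (1 + 0.05 − 0.75)/(1.5 − 0.75) = 0.3000/0.7500 = 0.4000
Terminal stock prices: S_uu = 292.5, S_ud = 146.2, S_dd = 73.12
Terminal payoffs (S − K): max(147.5, 0) = 147.5, max(1.25, 0) = 1.25, max(-71.88, 0) = 0
Node u (S = 195): V_u = 1/1.05·[0.4000·147.5000 + 0.6000·1.2500] = 56.9048
Node d (S = 97.5): V_d = 1/1.05·[0.4000·1.2500 + 0.6000·0.0000] = 0.4762
Node 0 (S = 130): V_0 = 1/1.05·[0.4000·56.9048 + 0.6000·0.4762] = 21.9501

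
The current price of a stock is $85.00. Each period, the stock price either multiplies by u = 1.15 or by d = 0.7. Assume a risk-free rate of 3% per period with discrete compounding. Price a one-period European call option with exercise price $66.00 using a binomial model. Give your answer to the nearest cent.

$22.61

Risk-neutral probability p = (1 + 0.03 − 0.7)/(1.15 − 0.7) = 0.3300/0.4500 = 0.7333
Terminal stock prices: S_u = 97.75, S_d = 59.5
Terminal payoffs (S − K): max(31.75, 0) = 31.75, max(-6.5, 0) = 0
Node 0 (S = 85): V_0 = 1/1.03·[0.7333·31.7500 + 0.2667·0.0000] = 22.6052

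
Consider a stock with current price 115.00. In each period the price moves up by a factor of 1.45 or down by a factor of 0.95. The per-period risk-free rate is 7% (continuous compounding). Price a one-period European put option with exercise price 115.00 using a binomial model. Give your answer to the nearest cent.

Risk-neutral probability p = (e^0.07 − 0.95)/(1.45 − 0.95) = 0.1225/0.5000 = 0.2450
Terminal stock prices: S_u = 166.8, S_d = 109.2
Terminal payoffs (K − S): max(-51.75, 0) = 0, max(5.75, 0) = 5.75
Node 0 (S = 115): V_0 = e^(−0.07)·[0.2450·0.0000 + 0.7550·5.7500] = 4.0477

4.05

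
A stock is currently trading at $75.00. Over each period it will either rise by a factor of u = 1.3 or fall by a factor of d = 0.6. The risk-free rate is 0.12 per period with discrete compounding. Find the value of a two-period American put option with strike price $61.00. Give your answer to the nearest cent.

Risk-neutral probability p = (1 + 0.12 − 0.6)/(1.3 − 0.6) = 0.5200/0.7000 = 0.7429
Terminal stock prices: S_uu = 126.8, S_ud = 58.5, S_dd = 27
Terminal payoffs (K − S): max(-65.75, 0) = 0, max(2.5, 0) = 2.5, max(34, 0) = 34
Node u (S = 97.5): continuation = 1/1.12·[0.7429·0.0000 + 0.2571·2.5000] = 0.5740; exercise value = 0.0000 ≤ continuation, so V_u = 0.5740
Node d (S = 45): continuation = 1/1.12·[0.7429·2.5000 + 0.2571·34.0000] = 9.4643; exercise value = 16.0000 > continuation, so V_d = 16.0000 (exercise)
Node 0 (S = 75): continuation = 1/1.12·[0.7429·0.5740 + 0.2571·16.0000] = 4.0542; exercise value = 0.0000 ≤ continuation, so V_0 = 4.0542

$4.05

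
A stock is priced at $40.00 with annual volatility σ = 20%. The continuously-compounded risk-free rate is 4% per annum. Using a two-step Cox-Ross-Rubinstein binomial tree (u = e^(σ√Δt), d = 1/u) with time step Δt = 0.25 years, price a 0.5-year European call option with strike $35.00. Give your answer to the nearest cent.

$6.19

CRR parameters: u = e^(σ√Δt) = e^(0.2·√0.25) = 1.1052, d = 1/u = 0.9048
Per-period rate: rΔt = 0.04·0.25 = 0.01, so R = e^0.01 = 1.0101
Risk-neutral probability p = (e^0.01 − 0.9048)/(1.1052 − 0.9048) = 0.1052/0.2003 = 0.5252
Terminal stock prices: S_uu = 48.86, S_ud = 40, S_dd = 32.75
Terminal payoffs (S − K): max(13.86, 0) = 13.86, max(5, 0) = 5, max(-2.251, 0) = 0
Node u (S = 44.21): V_u = e^(−0.01)·[0.5252·13.8561 + 0.4748·5.0000] = 9.5551
Node d (S = 36.19): V_d = e^(−0.01)·[0.5252·5.0000 + 0.4748·0.0000] = 2.5998
Node 0 (S = 40): V_0 = e^(−0.01)·[0.5252·9.5551 + 0.4748·2.5998] = 6.1904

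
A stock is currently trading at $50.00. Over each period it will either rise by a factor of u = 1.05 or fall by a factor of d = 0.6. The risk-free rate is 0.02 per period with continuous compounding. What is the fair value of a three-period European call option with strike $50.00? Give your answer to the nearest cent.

Risk-neutral probability p = (e^0.02 − 0.6)/(1.05 − 0.6) = 0.4202/0.4500 = 0.9338
Terminal stock prices: S_uuu = 57.88, S_uud = 33.07, S_udd = 18.9, S_ddd = 10.8
Terminal payoffs (S − K): max(7.881, 0) = 7.881, max(-16.93, 0) = 0, max(-31.1, 0) = 0, max(-39.2, 0) = 0
Node uu (S = 55.12): V_uu = e^(−0.02)·[0.9338·7.8813 + 0.0662·0.0000] = 7.2136
Node ud (S = 31.5): V_ud = e^(−0.02)·[0.9338·0.0000 + 0.0662·0.0000] = 0.0000
Node dd (S = 18): V_dd = e^(−0.02)·[0.9338·0.0000 + 0.0662·0.0000] = 0.0000
Node u (S = 52.5): V_u = e^(−0.02)·[0.9338·7.2136 + 0.0662·0.0000] = 6.6026
Node d (S = 30): V_d = e^(−0.02)·[0.9338·0.0000 + 0.0662·0.0000] = 0.0000
Node 0 (S = 50): V_0 = e^(−0.02)·[0.9338·6.6026 + 0.0662·0.0000] = 6.0433

$6.04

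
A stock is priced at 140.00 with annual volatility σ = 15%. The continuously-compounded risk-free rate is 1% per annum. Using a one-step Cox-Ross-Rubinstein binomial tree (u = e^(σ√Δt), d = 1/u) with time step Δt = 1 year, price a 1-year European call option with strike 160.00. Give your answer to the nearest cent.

CRR parameters: u = e^(σ√Δt) = e^(0.15·√1) = 1.1618, d = 1/u = 0.8607
Per-period rate: rΔt = 0.01·1 = 0.01, so R = e^0.01 = 1.0101
Risk-neutral probability p = (e^0.01 − 0.8607)/(1.1618 − 0.8607) = 0.1493/0.3011 = 0.4959
Terminal stock prices: S_u = 162.7, S_d = 120.5
Terminal payoffs (S − K): max(2.657, 0) = 2.657, max(-39.5, 0) = 0
Node 0 (S = 140): V_0 = e^(−0.01)·[0.4959·2.6568 + 0.5041·0.0000] = 1.3045

1.30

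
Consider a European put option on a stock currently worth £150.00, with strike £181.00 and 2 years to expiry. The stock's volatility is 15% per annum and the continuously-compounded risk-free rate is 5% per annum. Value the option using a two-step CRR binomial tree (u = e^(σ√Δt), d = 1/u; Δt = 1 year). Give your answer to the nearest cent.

CRR parameters: u = e^(σ√Δt) = e^(0.15·√1) = 1.1618, d = 1/u = 0.8607
Per-period rate: rΔt = 0.05·1 = 0.05, so R = e^0.05 = 1.0513
Risk-neutral probability p = (e^0.05 − 0.8607)/(1.1618 − 0.8607) = 0.1906/0.3011 = 0.6328
Terminal stock prices: S_uu = 202.5, S_ud = 150, S_dd = 111.1
Terminal payoffs (K − S): max(-21.48, 0) = 0, max(31, 0) = 31, max(69.88, 0) = 69.88
Node u (S = 174.3): V_u = e^(−0.05)·[0.6328·0.0000 + 0.3672·31.0000] = 10.8270
Node d (S = 129.1): V_d = e^(−0.05)·[0.6328·31.0000 + 0.3672·69.8773] = 43.0663
Node 0 (S = 150): V_0 = e^(−0.05)·[0.6328·10.8270 + 0.3672·43.0663] = 21.5588

£21.56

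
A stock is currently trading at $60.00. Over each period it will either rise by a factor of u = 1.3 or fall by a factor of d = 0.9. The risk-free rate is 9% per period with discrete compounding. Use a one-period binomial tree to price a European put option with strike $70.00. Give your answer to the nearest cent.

Risk-neutral probability p = (1 + 0.09 − 0.9)/(1.3 − 0.9) = 0.1900/0.4000 = 0.4750
Terminal stock prices: S_u = 78, S_d = 54
Terminal payoffs (K − S): max(-8, 0) = 0, max(16, 0) = 16
Node 0 (S = 60): V_0 = 1/1.09·[0.4750·0.0000 + 0.5250·16.0000] = 7.7064

$7.71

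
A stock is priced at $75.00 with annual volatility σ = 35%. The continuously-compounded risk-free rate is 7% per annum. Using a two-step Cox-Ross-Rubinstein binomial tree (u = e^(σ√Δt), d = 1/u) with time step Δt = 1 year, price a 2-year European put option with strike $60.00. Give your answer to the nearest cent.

CRR parameters: u = e^(σ√Δt) = e^(0.35·√1) = 1.4191, d = 1/u = 0.7047
Per-period rate: rΔt = 0.07·1 = 0.07, so R = e^0.07 = 1.0725
Risk-neutral probability p = (e^0.07 − 0.7047)/(1.4191 − 0.7047) = 0.3678/0.7144 = 0.5149
Terminal stock prices: S_uu = 151, S_ud = 75, S_dd = 37.24
Terminal payoffs (K − S): max(-91.03, 0) = 0, max(-15, 0) = 0, max(22.76, 0) = 22.76
Node u (S = 106.4): V_u = e^(−0.07)·[0.5149·0.0000 + 0.4851·0.0000] = 0.0000
Node d (S = 52.85): V_d = e^(−0.07)·[0.5149·0.0000 + 0.4851·22.7561] = 10.2931
Node 0 (S = 75): V_0 = e^(−0.07)·[0.5149·0.0000 + 0.4851·10.2931] = 4.6558

$4.66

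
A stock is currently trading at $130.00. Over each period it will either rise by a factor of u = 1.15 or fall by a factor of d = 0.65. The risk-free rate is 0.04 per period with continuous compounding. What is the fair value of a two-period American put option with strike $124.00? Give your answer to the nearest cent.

$12.51

Risk-neutral probability p = (e^0.04 − 0.65)/(1.15 − 0.65) = 0.3908/0.5000 = 0.7816
Terminal stock prices: S_uu = 171.9, S_ud = 97.17, S_dd = 54.93
Terminal payoffs (K − S): max(-47.92, 0) = 0, max(26.83, 0) = 26.83, max(69.07, 0) = 69.07
Node u (S = 149.5): continuation = e^(−0.04)·[0.7816·0.0000 + 0.2184·26.8250] = 5.6283; exercise value = 0.0000 ≤ continuation, so V_u = 5.6283
Node d (S = 84.5): continuation = e^(−0.04)·[0.7816·26.8250 + 0.2184·69.0750] = 34.6379; exercise value = 39.5000 > continuation, so V_d = 39.5000 (exercise)
Node 0 (S = 130): continuation = e^(−0.04)·[0.7816·5.6283 + 0.2184·39.5000] = 12.5144; exercise value = 0.0000 ≤ continuation, so V_0 = 12.5144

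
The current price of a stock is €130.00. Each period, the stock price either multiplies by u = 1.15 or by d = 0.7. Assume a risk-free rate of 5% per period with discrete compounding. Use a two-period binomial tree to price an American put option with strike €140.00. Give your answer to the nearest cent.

Risk-neutral probability p = (1 + 0.05 − 0.7)/(1.15 − 0.7) = 0.3500/0.4500 = 0.7778
Terminal stock prices: S_uu = 171.9, S_ud = 104.6, S_dd = 63.7
Terminal payoffs (K − S): max(-31.92, 0) = 0, max(35.35, 0) = 35.35, max(76.3, 0) = 76.3
Node u (S = 149.5): continuation = 1/1.05·[0.7778·0.0000 + 0.2222·35.3500] = 7.4815; exercise value = 0.0000 ≤ continuation, so V_u = 7.4815
Node d (S = 91): continuation = 1/1.05·[0.7778·35.3500 + 0.2222·76.3000] = 42.3333; exercise value = 49.0000 > continuation, so V_d = 49.0000 (exercise)
Node 0 (S = 130): continuation = 1/1.05·[0.7778·7.4815 + 0.2222·49.0000] = 15.9122; exercise value = 10.0000 ≤ continuation, so V_0 = 15.9122

€15.91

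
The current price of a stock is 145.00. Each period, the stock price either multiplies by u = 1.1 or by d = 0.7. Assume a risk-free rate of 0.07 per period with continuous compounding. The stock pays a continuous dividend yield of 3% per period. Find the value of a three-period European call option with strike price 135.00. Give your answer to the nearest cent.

Per-period risk-free factor R = e^0.07 = 1.0725; dividend-adjusted growth = e^(0.07−0.03) = 1.0408.
Risk-neutral probability p = (1.0408 − 0.7)/(1.1 − 0.7) = 0.3408/0.4000 = 0.8520
Terminal stock prices: S_uuu = 193, S_uud = 122.8, S_udd = 78.15, S_ddd = 49.73
Terminal payoffs (S − K): max(58, 0) = 58, max(-12.19, 0) = 0, max(-56.85, 0) = 0, max(-85.27, 0) = 0
Node uu (S = 175.5): V_uu = e^(−0.07)·[0.8520·57.9950 + 0.1480·0.0000] = 46.0727
Node ud (S = 111.6): V_ud = e^(−0.07)·[0.8520·0.0000 + 0.1480·0.0000] = 0.0000
Node dd (S = 71.05): V_dd = e^(−0.07)·[0.8520·0.0000 + 0.1480·0.0000] = 0.0000
Node u (S = 159.5): V_u = e^(−0.07)·[0.8520·46.0727 + 0.1480·0.0000] = 36.6013
Node d (S = 101.5): V_d = e^(−0.07)·[0.8520·0.0000 + 0.1480·0.0000] = 0.0000
Node 0 (S = 145): V_0 = e^(−0.07)·[0.8520·36.6013 + 0.1480·0.0000] = 29.0769

29.08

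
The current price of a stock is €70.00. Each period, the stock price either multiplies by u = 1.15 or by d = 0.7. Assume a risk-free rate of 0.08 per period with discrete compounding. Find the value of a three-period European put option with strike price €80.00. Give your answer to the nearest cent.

Risk-neutral probability p = (1 + 0.08 − 0.7)/(1.15 − 0.7) = 0.3800/0.4500 = 0.8444
Terminal stock prices: S_uuu = 106.5, S_uud = 64.8, S_udd = 39.44, S_ddd = 24.01
Terminal payoffs (K − S): max(-26.46, 0) = 0, max(15.2, 0) = 15.2, max(40.56, 0) = 40.56, max(55.99, 0) = 55.99
Node uu (S = 92.57): V_uu = 1/1.08·[0.8444·0.0000 + 0.1556·15.1975] = 2.1889
Node ud (S = 56.35): V_ud = 1/1.08·[0.8444·15.1975 + 0.1556·40.5550] = 17.7241
Node dd (S = 34.3): V_dd = 1/1.08·[0.8444·40.5550 + 0.1556·55.9900] = 39.7741
Node u (S = 80.5): V_u = 1/1.08·[0.8444·2.1889 + 0.1556·17.7241] = 4.2644
Node d (S = 49): V_d = 1/1.08·[0.8444·17.7241 + 0.1556·39.7741] = 19.5871
Node 0 (S = 70): V_0 = 1/1.08·[0.8444·4.2644 + 0.1556·19.5871] = 6.1555

€6.16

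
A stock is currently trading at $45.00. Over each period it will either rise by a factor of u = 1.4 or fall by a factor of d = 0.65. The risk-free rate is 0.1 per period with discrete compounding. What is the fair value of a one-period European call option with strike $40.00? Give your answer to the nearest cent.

Risk-neutral probability p = (1 + 0.1 − 0.65)/(1.4 − 0.65) = 0.4500/0.7500 = 0.6000
Terminal stock prices: S_u = 63, S_d = 29.25
Terminal payoffs (S − K): max(23, 0) = 23, max(-10.75, 0) = 0
Node 0 (S = 45): V_0 = 1/1.1·[0.6000·23.0000 + 0.4000·0.0000] = 12.5455

$12.55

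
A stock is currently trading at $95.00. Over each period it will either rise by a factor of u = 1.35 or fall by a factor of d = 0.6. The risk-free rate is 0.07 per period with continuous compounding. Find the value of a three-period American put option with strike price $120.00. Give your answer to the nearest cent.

$32.38

Risk-neutral probability p = (e^0.07 − 0.6)/(1.35 − 0.6) = 0.4725/0.7500 = 0.6300
Terminal stock prices: S_uuu = 233.7, S_uud = 103.9, S_udd = 46.17, S_ddd = 20.52
Terminal payoffs (K − S): max(-113.7, 0) = 0, max(16.12, 0) = 16.12, max(73.83, 0) = 73.83, max(99.48, 0) = 99.48
Node uu (S = 173.1): continuation = e^(−0.07)·[0.6300·0.0000 + 0.3700·16.1175] = 5.5601; exercise value = 0.0000 ≤ continuation, so V_uu = 5.5601
Node ud (S = 76.95): continuation = e^(−0.07)·[0.6300·16.1175 + 0.3700·73.8300] = 34.9373; exercise value = 43.0500 > continuation, so V_ud = 43.0500 (exercise)
Node dd (S = 34.2): continuation = e^(−0.07)·[0.6300·73.8300 + 0.3700·99.4800] = 77.6873; exercise value = 85.8000 > continuation, so V_dd = 85.8000 (exercise)
Node u (S = 128.2): continuation = e^(−0.07)·[0.6300·5.5601 + 0.3700·43.0500] = 18.1173; exercise value = 0.0000 ≤ continuation, so V_u = 18.1173
Node d (S = 57): continuation = e^(−0.07)·[0.6300·43.0500 + 0.3700·85.8000] = 54.8873; exercise value = 63.0000 > continuation, so V_d = 63.0000 (exercise)
Node 0 (S = 95): continuation = e^(−0.07)·[0.6300·18.1173 + 0.3700·63.0000] = 32.3759; exercise value = 25.0000 ≤ continuation, so V_0 = 32.3759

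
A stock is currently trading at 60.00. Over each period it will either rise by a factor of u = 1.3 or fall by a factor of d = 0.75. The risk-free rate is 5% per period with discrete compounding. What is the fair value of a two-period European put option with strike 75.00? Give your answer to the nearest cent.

15.15

Risk-neutral probability p = (1 + 0.05 − 0.75)/(1.3 − 0.75) = 0.3000/0.5500 = 0.5455
Terminal stock prices: S_uu = 101.4, S_ud = 58.5, S_dd = 33.75
Terminal payoffs (K − S): max(-26.4, 0) = 0, max(16.5, 0) = 16.5, max(41.25, 0) = 41.25
Node u (S = 78): V_u = 1/1.05·[0.5455·0.0000 + 0.4545·16.5000] = 7.1429
Node d (S = 45): V_d = 1/1.05·[0.5455·16.5000 + 0.4545·41.2500] = 26.4286
Node 0 (S = 60): V_0 = 1/1.05·[0.5455·7.1429 + 0.4545·26.4286] = 15.1515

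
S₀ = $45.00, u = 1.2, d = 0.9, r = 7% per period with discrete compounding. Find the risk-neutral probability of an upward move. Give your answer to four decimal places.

Risk-neutral probability p = (1 + 0.07 − 0.9)/(1.2 − 0.9) = 0.1700/0.3000 = 0.5667

p = 0.5667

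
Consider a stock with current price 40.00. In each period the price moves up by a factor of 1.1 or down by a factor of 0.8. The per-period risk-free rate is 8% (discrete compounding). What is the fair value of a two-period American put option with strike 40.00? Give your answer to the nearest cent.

Risk-neutral probability p = (1 + 0.08 − 0.8)/(1.1 − 0.8) = 0.2800/0.3000 = 0.9333
Terminal stock prices: S_uu = 48.4, S_ud = 35.2, S_dd = 25.6
Terminal payoffs (K − S): max(-8.4, 0) = 0, max(4.8, 0) = 4.8, max(14.4, 0) = 14.4
Node u (S = 44): continuation = 1/1.08·[0.9333·0.0000 + 0.0667·4.8000] = 0.2963; exercise value = 0.0000 ≤ continuation, so V_u = 0.2963
Node d (S = 32): continuation = 1/1.08·[0.9333·4.8000 + 0.0667·14.4000] = 5.0370; exercise value = 8.0000 > continuation, so V_d = 8.0000 (exercise)
Node 0 (S = 40): continuation = 1/1.08·[0.9333·0.2963 + 0.0667·8.0000] = 0.7499; exercise value = 0.0000 ≤ continuation, so V_0 = 0.7499

0.75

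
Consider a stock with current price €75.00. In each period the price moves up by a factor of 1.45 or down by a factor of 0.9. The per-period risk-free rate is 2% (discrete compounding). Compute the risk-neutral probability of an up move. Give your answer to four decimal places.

p = 0.2182

Risk-neutral probability p = (1 + 0.02 − 0.9)/(1.45 − 0.9) = 0.1200/0.5500 = 0.2182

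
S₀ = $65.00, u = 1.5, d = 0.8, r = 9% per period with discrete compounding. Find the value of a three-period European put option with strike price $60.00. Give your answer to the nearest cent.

Risk-neutral probability p = (1 + 0.09 − 0.8)/(1.5 − 0.8) = 0.2900/0.7000 = 0.4143
Terminal stock prices: S_uuu = 219.4, S_uud = 117, S_udd = 62.4, S_ddd = 33.28
Terminal payoffs (K − S): max(-159.4, 0) = 0, max(-57, 0) = 0, max(-2.4, 0) = 0, max(26.72, 0) = 26.72
Node uu (S = 146.2): V_uu = 1/1.09·[0.4143·0.0000 + 0.5857·0.0000] = 0.0000
Node ud (S = 78): V_ud = 1/1.09·[0.4143·0.0000 + 0.5857·0.0000] = 0.0000
Node dd (S = 41.6): V_dd = 1/1.09·[0.4143·0.0000 + 0.5857·26.7200] = 14.3581
Node u (S = 97.5): V_u = 1/1.09·[0.4143·0.0000 + 0.5857·0.0000] = 0.0000
Node d (S = 52): V_d = 1/1.09·[0.4143·0.0000 + 0.5857·14.3581] = 7.7153
Node 0 (S = 65): V_0 = 1/1.09·[0.4143·0.0000 + 0.5857·7.7153] = 4.1459

$4.15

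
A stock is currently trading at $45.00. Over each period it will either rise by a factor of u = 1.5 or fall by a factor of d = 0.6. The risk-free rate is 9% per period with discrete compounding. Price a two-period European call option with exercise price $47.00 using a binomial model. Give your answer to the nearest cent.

Risk-neutral probability p = (1 + 0.09 − 0.6)/(1.5 − 0.6) = 0.4900/0.9000 = 0.5444
Terminal stock prices: S_uu = 101.2, S_ud = 40.5, S_dd = 16.2
Terminal payoffs (S − K): max(54.25, 0) = 54.25, max(-6.5, 0) = 0, max(-30.8, 0) = 0
Node u (S = 67.5): V_u = 1/1.09·[0.5444·54.2500 + 0.4556·0.0000] = 27.0973
Node d (S = 27): V_d = 1/1.09·[0.5444·0.0000 + 0.4556·0.0000] = 0.0000
Node 0 (S = 45): V_0 = 1/1.09·[0.5444·27.0973 + 0.4556·0.0000] = 13.5349

$13.53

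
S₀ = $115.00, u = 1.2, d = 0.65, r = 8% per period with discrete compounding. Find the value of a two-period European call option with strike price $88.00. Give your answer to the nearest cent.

$41.16

Risk-neutral probability p = (1 + 0.08 − 0.65)/(1.2 − 0.65) = 0.4300/0.5500 = 0.7818
Terminal stock prices: S_uu = 165.6, S_ud = 89.7, S_dd = 48.59
Terminal payoffs (S − K): max(77.6, 0) = 77.6, max(1.7, 0) = 1.7, max(-39.41, 0) = 0
Node u (S = 138): V_u = 1/1.08·[0.7818·77.6000 + 0.2182·1.7000] = 56.5185
Node d (S = 74.75): V_d = 1/1.08·[0.7818·1.7000 + 0.2182·0.0000] = 1.2306
Node 0 (S = 115): V_0 = 1/1.08·[0.7818·56.5185 + 0.2182·1.2306] = 41.1627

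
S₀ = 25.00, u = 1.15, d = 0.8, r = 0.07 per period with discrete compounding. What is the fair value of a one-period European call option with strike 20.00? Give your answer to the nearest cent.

6.31

Risk-neutral probability p = (1 + 0.07 − 0.8)/(1.15 − 0.8) = 0.2700/0.3500 = 0.7714
Terminal stock prices: S_u = 28.75, S_d = 20
Terminal payoffs (S − K): max(8.75, 0) = 8.75, max(0, 0) = 0
Node 0 (S = 25): V_0 = 1/1.07·[0.7714·8.7500 + 0.2286·0.0000] = 6.3084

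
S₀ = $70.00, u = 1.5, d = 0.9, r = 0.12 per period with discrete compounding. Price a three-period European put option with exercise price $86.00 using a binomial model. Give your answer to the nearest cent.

Risk-neutral probability p = (1 + 0.12 − 0.9)/(1.5 − 0.9) = 0.2200/0.6000 = 0.3667
Terminal stock prices: S_uuu = 236.2, S_uud = 141.8, S_udd = 85.05, S_ddd = 51.03
Terminal payoffs (K − S): max(-150.2, 0) = 0, max(-55.75, 0) = 0, max(0.95, 0) = 0.95, max(34.97, 0) = 34.97
Node uu (S = 157.5): V_uu = 1/1.12·[0.3667·0.0000 + 0.6333·0.0000] = 0.0000
Node ud (S = 94.5): V_ud = 1/1.12·[0.3667·0.0000 + 0.6333·0.9500] = 0.5372
Node dd (S = 56.7): V_dd = 1/1.12·[0.3667·0.9500 + 0.6333·34.9700] = 20.0857
Node u (S = 105): V_u = 1/1.12·[0.3667·0.0000 + 0.6333·0.5372] = 0.3038
Node d (S = 63): V_d = 1/1.12·[0.3667·0.5372 + 0.6333·20.0857] = 11.5339
Node 0 (S = 70): V_0 = 1/1.12·[0.3667·0.3038 + 0.6333·11.5339] = 6.6216

$6.62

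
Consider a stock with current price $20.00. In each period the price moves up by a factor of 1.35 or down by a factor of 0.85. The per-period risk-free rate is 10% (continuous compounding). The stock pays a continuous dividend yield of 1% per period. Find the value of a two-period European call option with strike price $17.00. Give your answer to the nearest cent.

$6.23

Per-period risk-free factor R = e^0.1 = 1.1052; dividend-adjusted growth = e^(0.1−0.01) = 1.0942.
Risk-neutral probability p = (1.0942 − 0.85)/(1.35 − 0.85) = 0.2442/0.5000 = 0.4883
Terminal stock prices: S_uu = 36.45, S_ud = 22.95, S_dd = 14.45
Terminal payoffs (S − K): max(19.45, 0) = 19.45, max(5.95, 0) = 5.95, max(-2.55, 0) = 0
Node u (S = 27): V_u = e^(−0.1)·[0.4883·19.4500 + 0.5117·5.9500] = 11.3491
Node d (S = 17): V_d = e^(−0.1)·[0.4883·5.9500 + 0.5117·0.0000] = 2.6292
Node 0 (S = 20): V_0 = e^(−0.1)·[0.4883·11.3491 + 0.5117·2.6292] = 6.2321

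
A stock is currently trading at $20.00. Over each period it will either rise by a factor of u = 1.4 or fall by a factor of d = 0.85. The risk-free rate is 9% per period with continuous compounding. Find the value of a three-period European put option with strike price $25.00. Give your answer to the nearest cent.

Risk-neutral probability p = (e^0.09 − 0.85)/(1.4 − 0.85) = 0.2442/0.5500 = 0.4440
Terminal stock prices: S_uuu = 54.88, S_uud = 33.32, S_udd = 20.23, S_ddd = 12.28
Terminal payoffs (K − S): max(-29.88, 0) = 0, max(-8.32, 0) = 0, max(4.77, 0) = 4.77, max(12.72, 0) = 12.72
Node uu (S = 39.2): V_uu = e^(−0.09)·[0.4440·0.0000 + 0.5560·0.0000] = 0.0000
Node ud (S = 23.8): V_ud = e^(−0.09)·[0.4440·0.0000 + 0.5560·4.7700] = 2.4241
Node dd (S = 14.45): V_dd = e^(−0.09)·[0.4440·4.7700 + 0.5560·12.7175] = 8.3983
Node u (S = 28): V_u = e^(−0.09)·[0.4440·0.0000 + 0.5560·2.4241] = 1.2319
Node d (S = 17): V_d = e^(−0.09)·[0.4440·2.4241 + 0.5560·8.3983] = 5.2515
Node 0 (S = 20): V_0 = e^(−0.09)·[0.4440·1.2319 + 0.5560·5.2515] = 3.1686

$3.17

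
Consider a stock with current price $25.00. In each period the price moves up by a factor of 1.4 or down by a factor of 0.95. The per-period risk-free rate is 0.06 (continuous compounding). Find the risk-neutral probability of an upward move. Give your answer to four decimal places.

p = 0.2485

Risk-neutral probability p = (e^0.06 − 0.95)/(1.4 − 0.95) = 0.1118/0.4500 = 0.2485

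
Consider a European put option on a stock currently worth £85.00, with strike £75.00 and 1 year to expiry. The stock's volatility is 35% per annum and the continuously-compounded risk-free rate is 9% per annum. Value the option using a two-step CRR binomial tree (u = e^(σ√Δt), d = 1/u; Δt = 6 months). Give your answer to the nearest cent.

CRR parameters: u = e^(σ√Δt) = e^(0.35·√0.5) = 1.2808, d = 1/u = 0.7808
Per-period rate: rΔt = 0.09·0.5 = 0.045, so R = e^0.045 = 1.0460
Risk-neutral probability p = (e^0.045 − 0.7808)/(1.2808 − 0.7808) = 0.2653/0.5000 = 0.5305
Terminal stock prices: S_uu = 139.4, S_ud = 85, S_dd = 51.81
Terminal payoffs (K − S): max(-64.44, 0) = 0, max(-10, 0) = 0, max(23.19, 0) = 23.19
Node u (S = 108.9): V_u = e^(−0.045)·[0.5305·0.0000 + 0.4695·0.0000] = 0.0000
Node d (S = 66.36): V_d = e^(−0.045)·[0.5305·0.0000 + 0.4695·23.1852] = 10.4067
Node 0 (S = 85): V_0 = e^(−0.045)·[0.5305·0.0000 + 0.4695·10.4067] = 4.6710

£4.67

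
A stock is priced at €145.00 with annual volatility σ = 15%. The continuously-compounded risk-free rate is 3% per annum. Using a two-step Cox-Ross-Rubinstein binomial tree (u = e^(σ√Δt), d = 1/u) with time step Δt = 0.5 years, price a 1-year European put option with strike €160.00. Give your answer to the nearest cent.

€15.82

CRR parameters: u = e^(σ√Δt) = e^(0.15·√0.5) = 1.1119, d = 1/u = 0.8994
Per-period rate: rΔt = 0.03·0.5 = 0.015, so R = e^0.015 = 1.0151
Risk-neutral probability p = (e^0.015 − 0.8994)/(1.1119 − 0.8994) = 0.1157/0.2125 = 0.5446
Terminal stock prices: S_uu = 179.3, S_ud = 145, S_dd = 117.3
Terminal payoffs (K − S): max(-19.27, 0) = 0, max(15, 0) = 15, max(42.72, 0) = 42.72
Node u (S = 161.2): V_u = e^(−0.015)·[0.5446·0.0000 + 0.4554·15.0000] = 6.7290
Node d (S = 130.4): V_d = e^(−0.015)·[0.5446·15.0000 + 0.4554·42.7156] = 27.2099
Node 0 (S = 145): V_0 = e^(−0.015)·[0.5446·6.7290 + 0.4554·27.2099] = 15.8166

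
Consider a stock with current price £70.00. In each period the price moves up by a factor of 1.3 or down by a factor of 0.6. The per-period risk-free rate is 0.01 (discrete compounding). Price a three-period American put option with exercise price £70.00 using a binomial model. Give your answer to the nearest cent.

£15.15

Risk-neutral probability p = (1 + 0.01 − 0.6)/(1.3 − 0.6) = 0.4100/0.7000 = 0.5857
Terminal stock prices: S_uuu = 153.8, S_uud = 70.98, S_udd = 32.76, S_ddd = 15.12
Terminal payoffs (K − S): max(-83.79, 0) = 0, max(-0.98, 0) = 0, max(37.24, 0) = 37.24, max(54.88, 0) = 54.88
Node uu (S = 118.3): continuation = 1/1.01·[0.5857·0.0000 + 0.4143·0.0000] = 0.0000; exercise value = 0.0000 ≤ continuation, so V_uu = 0.0000
Node ud (S = 54.6): continuation = 1/1.01·[0.5857·0.0000 + 0.4143·37.2400] = 15.2752; exercise value = 15.4000 > continuation, so V_ud = 15.4000 (exercise)
Node dd (S = 25.2): continuation = 1/1.01·[0.5857·37.2400 + 0.4143·54.8800] = 44.1069; exercise value = 44.8000 > continuation, so V_dd = 44.8000 (exercise)
Node u (S = 91): continuation = 1/1.01·[0.5857·0.0000 + 0.4143·15.4000] = 6.3168; exercise value = 0.0000 ≤ continuation, so V_u = 6.3168
Node d (S = 42): continuation = 1/1.01·[0.5857·15.4000 + 0.4143·44.8000] = 27.3069; exercise value = 28.0000 > continuation, so V_d = 28.0000 (exercise)
Node 0 (S = 70): continuation = 1/1.01·[0.5857·6.3168 + 0.4143·28.0000] = 15.1484; exercise value = 0.0000 ≤ continuation, so V_0 = 15.1484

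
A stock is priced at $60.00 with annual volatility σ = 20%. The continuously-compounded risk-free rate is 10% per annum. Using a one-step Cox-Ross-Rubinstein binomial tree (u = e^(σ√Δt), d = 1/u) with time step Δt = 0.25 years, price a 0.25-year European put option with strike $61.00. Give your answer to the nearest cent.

$2.61

CRR parameters: u = e^(σ√Δt) = e^(0.2·√0.25) = 1.1052, d = 1/u = 0.9048
Per-period rate: rΔt = 0.1·0.25 = 0.025, so R = e^0.025 = 1.0253
Risk-neutral probability p = (e^0.025 − 0.9048)/(1.1052 − 0.9048) = 0.1205/0.2003 = 0.6014
Terminal stock prices: S_u = 66.31, S_d = 54.29
Terminal payoffs (K − S): max(-5.31, 0) = 0, max(6.71, 0) = 6.71
Node 0 (S = 60): V_0 = e^(−0.025)·[0.6014·0.0000 + 0.3986·6.7098] = 2.6086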